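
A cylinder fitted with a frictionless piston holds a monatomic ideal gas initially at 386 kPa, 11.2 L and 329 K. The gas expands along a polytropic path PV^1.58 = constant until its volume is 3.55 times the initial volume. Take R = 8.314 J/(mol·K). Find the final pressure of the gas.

52.1 kPa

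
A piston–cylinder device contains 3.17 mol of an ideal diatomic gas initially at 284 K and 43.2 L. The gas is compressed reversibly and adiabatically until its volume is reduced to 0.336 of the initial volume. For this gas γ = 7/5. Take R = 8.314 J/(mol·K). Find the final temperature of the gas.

439 K

P₁ = nRT₁/V₁ = 3.17×8.314×284/43.2 = 173 kPa.
Adiabatic: TV^(γ−1) = const ⇒ T₂ = 284×(2.98)^0.400 = 439 K; PV^γ = const ⇒ P₂ = 798 kPa.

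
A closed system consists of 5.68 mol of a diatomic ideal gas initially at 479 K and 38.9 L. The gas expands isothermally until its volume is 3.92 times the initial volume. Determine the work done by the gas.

P₁ = nRT₁/V₁ = 5.68×8.314×479/38.9 = 581 kPa.
Isothermal: T stays 479 K; PV = const ⇒ V₂ = 152 L, P₂ = 148 kPa.
W = nRT ln(V₂/V₁) = 5.68×8.314×479×ln(3.92) = 30900 J.

30900 J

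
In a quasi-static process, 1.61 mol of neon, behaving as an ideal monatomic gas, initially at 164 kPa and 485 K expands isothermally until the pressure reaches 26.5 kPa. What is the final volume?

245 L

V₁ = nRT₁/P₁ = 1.61×8.314×485/164 = 39.6 L.
Isothermal: T stays 485 K; PV = const ⇒ V₂ = 245 L, P₂ = 26.5 kPa.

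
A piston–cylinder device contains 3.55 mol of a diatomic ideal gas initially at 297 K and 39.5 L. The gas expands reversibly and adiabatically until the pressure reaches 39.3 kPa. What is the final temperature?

P₁ = nRT₁/V₁ = 3.55×8.314×297/39.5 = 222 kPa.
Adiabatic: T₂/T₁ = (P₂/P₁)^((γ−1)/γ) ⇒ T₂ = 297×(0.177)^0.286 = 181 K; V₂ = 136 L.

181 K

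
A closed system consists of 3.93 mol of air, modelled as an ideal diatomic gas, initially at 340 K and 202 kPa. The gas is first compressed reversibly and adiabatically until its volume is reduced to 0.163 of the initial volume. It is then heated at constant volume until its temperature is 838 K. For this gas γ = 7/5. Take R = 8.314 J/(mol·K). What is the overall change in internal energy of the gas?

40700 J

V₁ = nRT₁/P₁ = 3.93×8.314×340/202 = 55.0 L.
Step 1 — Adiabatic: TV^(γ−1) = const ⇒ T₂ = 340×(6.13)^0.400 = 702 K; PV^γ = const ⇒ P₂ = 2560 kPa.
ΔU = nCvΔT = 3.93×20.8×(702−340) = 29600 J.
Q = 0 for an adiabatic process, so W = −ΔU = -29600 J.
State after step 1: P = 2560 kPa, V = 8.96 L, T = 702 K.
Step 2 — Isochoric: V stays 8.96 L; P/T = const ⇒ T₂ = 838 K, P₂ = 3050 kPa.
W = 0 (no volume change).
ΔU = nCvΔT = 3.93×20.8×(838−702) = 11100 J.
Q = ΔU = 11100 J.
Net over both steps: W = -29600 J, Q = 11100 J, ΔU = 40700 J.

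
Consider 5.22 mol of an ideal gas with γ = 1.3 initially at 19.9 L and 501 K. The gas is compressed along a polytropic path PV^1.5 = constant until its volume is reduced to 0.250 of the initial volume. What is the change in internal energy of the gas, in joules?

P₁ = nRT₁/V₁ = 5.22×8.314×501/19.9 = 1090 kPa.
Polytropic n=1.5: T₂ = T₁(V₁/V₂)^(n−1) = 501×(4.00)^0.50 = 1000 K; P₂ = P₁(V₁/V₂)^n = 8740 kPa.
For an ideal gas ΔU = nCvΔT with Cv = R/(γ−1) = 27.7 J/(mol·K).
ΔU = 5.22×27.7×(1000−501) = 72500 J.

72500 J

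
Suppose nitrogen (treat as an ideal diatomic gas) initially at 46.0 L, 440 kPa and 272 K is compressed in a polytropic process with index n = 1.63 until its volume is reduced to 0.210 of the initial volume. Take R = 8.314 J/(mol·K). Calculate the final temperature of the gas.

727 K

Polytropic n=1.63: T₂ = T₁(V₁/V₂)^(n−1) = 272×(4.76)^0.63 = 727 K; P₂ = P₁(V₁/V₂)^n = 5600 kPa.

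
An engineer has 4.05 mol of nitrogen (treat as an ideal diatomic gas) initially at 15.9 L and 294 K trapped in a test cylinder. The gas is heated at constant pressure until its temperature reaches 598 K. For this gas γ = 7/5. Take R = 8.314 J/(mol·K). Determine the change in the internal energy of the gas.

25600 J

P₁ = nRT₁/V₁ = 4.05×8.314×294/15.9 = 623 kPa.
Isobaric: P stays 623 kPa; V/T = const ⇒ T₂ = 598 K, V₂ = 32.3 L.
For an ideal gas ΔU = nCvΔT with Cv = (5/2)R = 20.8 J/(mol·K).
ΔU = 4.05×20.8×(598−294) = 25600 J.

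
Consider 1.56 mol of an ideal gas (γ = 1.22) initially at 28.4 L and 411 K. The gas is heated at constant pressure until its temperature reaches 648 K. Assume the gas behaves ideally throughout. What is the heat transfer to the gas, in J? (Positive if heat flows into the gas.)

P₁ = nRT₁/V₁ = 1.56×8.314×411/28.4 = 188 kPa.
Isobaric: P stays 188 kPa; V/T = const ⇒ T₂ = 648 K, V₂ = 44.8 L.
W = PΔV = 188×(44.8−28.4) kPa·L = 3070 J.
ΔU = nCvΔT = 1.56×37.8×(648−411) = 14000 J.
Q = ΔU + W = nCpΔT = 17000 J.

17000 J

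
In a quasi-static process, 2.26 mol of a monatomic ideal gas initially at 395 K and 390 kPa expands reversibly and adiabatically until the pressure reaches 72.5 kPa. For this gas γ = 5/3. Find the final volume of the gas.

52.2 L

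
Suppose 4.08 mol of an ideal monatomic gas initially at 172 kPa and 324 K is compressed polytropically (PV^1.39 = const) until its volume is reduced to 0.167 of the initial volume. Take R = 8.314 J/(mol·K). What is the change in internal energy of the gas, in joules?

16600 J

V₁ = nRT₁/P₁ = 4.08×8.314×324/172 = 63.9 L.
Polytropic n=1.39: T₂ = T₁(V₁/V₂)^(n−1) = 324×(5.99)^0.39 = 651 K; P₂ = P₁(V₁/V₂)^n = 2070 kPa.
For an ideal gas ΔU = nCvΔT with Cv = (3/2)R = 12.5 J/(mol·K).
ΔU = 4.08×12.5×(651−324) = 16600 J.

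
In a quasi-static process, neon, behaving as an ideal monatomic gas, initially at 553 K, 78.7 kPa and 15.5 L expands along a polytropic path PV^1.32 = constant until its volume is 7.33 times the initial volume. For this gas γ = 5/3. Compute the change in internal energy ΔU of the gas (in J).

n = P₁V₁/(RT₁) = 78.7×15.5/(8.314×553) = 0.265 mol.
Polytropic n=1.32: T₂ = T₁(V₁/V₂)^(n−1) = 553×(0.136)^0.32 = 292 K; P₂ = P₁(V₁/V₂)^n = 5.68 kPa.
For an ideal gas ΔU = nCvΔT with Cv = (3/2)R = 12.5 J/(mol·K).
ΔU = 0.265×12.5×(292−553) = -862 J.

-862 J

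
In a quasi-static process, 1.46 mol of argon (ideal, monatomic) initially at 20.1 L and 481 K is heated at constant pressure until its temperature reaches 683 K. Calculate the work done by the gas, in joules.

P₁ = nRT₁/V₁ = 1.46×8.314×481/20.1 = 290 kPa.
Isobaric: P stays 290 kPa; V/T = const ⇒ T₂ = 683 K, V₂ = 28.5 L.
W = PΔV = 290×(28.5−20.1) kPa·L = 2450 J.

2450 J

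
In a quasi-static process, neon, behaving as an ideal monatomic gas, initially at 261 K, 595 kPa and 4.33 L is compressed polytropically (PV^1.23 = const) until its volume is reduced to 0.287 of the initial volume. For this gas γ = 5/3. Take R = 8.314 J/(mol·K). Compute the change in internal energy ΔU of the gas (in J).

n = P₁V₁/(RT₁) = 595×4.33/(8.314×261) = 1.19 mol.
Polytropic n=1.23: T₂ = T₁(V₁/V₂)^(n−1) = 261×(3.48)^0.23 = 348 K; P₂ = P₁(V₁/V₂)^n = 2760 kPa.
For an ideal gas ΔU = nCvΔT with Cv = (3/2)R = 12.5 J/(mol·K).
ΔU = 1.19×12.5×(348−261) = 1290 J.

1290 J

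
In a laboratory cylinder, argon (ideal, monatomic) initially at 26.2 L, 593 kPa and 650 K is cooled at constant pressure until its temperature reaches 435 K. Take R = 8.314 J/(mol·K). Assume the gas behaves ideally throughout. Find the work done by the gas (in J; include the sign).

n = P₁V₁/(RT₁) = 593×26.2/(8.314×650) = 2.87 mol.
Isobaric: P stays 593 kPa; V/T = const ⇒ T₂ = 435 K, V₂ = 17.5 L.
W = PΔV = 593×(17.5−26.2) kPa·L = -5140 J.

-5140 J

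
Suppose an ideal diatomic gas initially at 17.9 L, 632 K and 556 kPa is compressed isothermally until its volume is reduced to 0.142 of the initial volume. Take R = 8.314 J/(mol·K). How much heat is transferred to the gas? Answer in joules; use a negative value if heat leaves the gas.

n = P₁V₁/(RT₁) = 556×17.9/(8.314×632) = 1.89 mol.
Isothermal: T stays 632 K; PV = const ⇒ V₂ = 2.54 L, P₂ = 3920 kPa.
ΔU = 0 (ideal gas, T constant).
W = nRT ln(V₂/V₁) = 1.89×8.314×632×ln(0.142) = -19400 J.
Q = ΔU + W = -19400 J.

-19400 J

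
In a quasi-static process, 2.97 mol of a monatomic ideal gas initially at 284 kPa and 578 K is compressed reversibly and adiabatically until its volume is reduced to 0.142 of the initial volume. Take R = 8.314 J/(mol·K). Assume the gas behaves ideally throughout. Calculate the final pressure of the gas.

V₁ = nRT₁/P₁ = 2.97×8.314×578/284 = 50.3 L.
Adiabatic: TV^(γ−1) = const ⇒ T₂ = 578×(7.04)^0.667 = 2120 K; PV^γ = const ⇒ P₂ = 7350 kPa.

7350 kPa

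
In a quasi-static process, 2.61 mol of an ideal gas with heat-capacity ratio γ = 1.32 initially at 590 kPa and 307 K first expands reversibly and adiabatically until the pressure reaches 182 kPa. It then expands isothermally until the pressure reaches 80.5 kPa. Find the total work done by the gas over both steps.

V₁ = nRT₁/P₁ = 2.61×8.314×307/590 = 11.3 L.
Step 1 — Adiabatic: T₂/T₁ = (P₂/P₁)^((γ−1)/γ) ⇒ T₂ = 307×(0.308)^0.242 = 231 K; V₂ = 27.5 L.
ΔU = nCvΔT = 2.61×26.0×(231−307) = -5160 J.
Q = 0 for an adiabatic process, so W = −ΔU = 5160 J.
State after step 1: P = 182 kPa, V = 27.5 L, T = 231 K.
Step 2 — Isothermal: T stays 231 K; PV = const ⇒ V₂ = 62.2 L, P₂ = 80.5 kPa.
ΔU = 0 (ideal gas, T constant).
W = nRT ln(V₂/V₁) = 2.61×8.314×231×ln(2.26) = 4090 J.
Q = ΔU + W = 4090 J.
Net over both steps: W = 9250 J, Q = 4090 J, ΔU = -5160 J.

9250 J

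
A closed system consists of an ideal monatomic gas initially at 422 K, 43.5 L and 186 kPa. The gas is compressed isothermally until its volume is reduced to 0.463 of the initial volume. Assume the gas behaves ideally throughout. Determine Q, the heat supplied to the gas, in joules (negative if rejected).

n = P₁V₁/(RT₁) = 186×43.5/(8.314×422) = 2.31 mol.
Isothermal: T stays 422 K; PV = const ⇒ V₂ = 20.1 L, P₂ = 402 kPa.
ΔU = 0 (ideal gas, T constant).
W = nRT ln(V₂/V₁) = 2.31×8.314×422×ln(0.463) = -6230 J.
Q = ΔU + W = -6230 J.

-6230 J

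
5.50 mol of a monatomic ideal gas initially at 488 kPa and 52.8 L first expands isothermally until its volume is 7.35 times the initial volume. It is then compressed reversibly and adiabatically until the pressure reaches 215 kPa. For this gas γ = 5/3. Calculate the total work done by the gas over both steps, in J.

28200 J

T₁ = P₁V₁/(nR) = 488×52.8/(5.50×8.314) = 563 K.
Step 1 — Isothermal: T stays 563 K; PV = const ⇒ V₂ = 388 L, P₂ = 66.4 kPa.
ΔU = 0 (ideal gas, T constant).
W = nRT ln(V₂/V₁) = 5.50×8.314×563×ln(7.35) = 51400 J.
Q = ΔU + W = 51400 J.
State after step 1: P = 66.4 kPa, V = 388 L, T = 563 K.
Step 2 — Adiabatic: T₂/T₁ = (P₂/P₁)^((γ−1)/γ) ⇒ T₂ = 563×(3.24)^0.400 = 902 K; V₂ = 192 L.
ΔU = nCvΔT = 5.50×12.5×(902−563) = 23200 J.
Q = 0 for an adiabatic process, so W = −ΔU = -23200 J.
Net over both steps: W = 28200 J, Q = 51400 J, ΔU = 23200 J.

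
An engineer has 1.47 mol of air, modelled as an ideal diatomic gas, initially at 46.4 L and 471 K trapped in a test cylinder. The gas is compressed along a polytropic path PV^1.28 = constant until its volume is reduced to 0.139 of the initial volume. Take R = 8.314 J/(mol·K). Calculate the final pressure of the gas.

P₁ = nRT₁/V₁ = 1.47×8.314×471/46.4 = 124 kPa.
Polytropic n=1.28: T₂ = T₁(V₁/V₂)^(n−1) = 471×(7.19)^0.28 = 818 K; P₂ = P₁(V₁/V₂)^n = 1550 kPa.

1550 kPa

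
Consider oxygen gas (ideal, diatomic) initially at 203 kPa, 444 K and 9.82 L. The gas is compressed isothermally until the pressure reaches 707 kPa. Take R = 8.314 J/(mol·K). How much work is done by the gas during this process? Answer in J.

n = P₁V₁/(RT₁) = 203×9.82/(8.314×444) = 0.540 mol.
Isothermal: T stays 444 K; PV = const ⇒ V₂ = 2.82 L, P₂ = 707 kPa.
W = nRT ln(V₂/V₁) = 0.540×8.314×444×ln(0.287) = -2490 J.

-2490 J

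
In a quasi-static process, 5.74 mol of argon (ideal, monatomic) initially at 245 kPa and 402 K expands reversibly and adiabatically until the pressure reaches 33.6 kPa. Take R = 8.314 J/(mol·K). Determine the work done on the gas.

V₁ = nRT₁/P₁ = 5.74×8.314×402/245 = 78.3 L.
Adiabatic: T₂/T₁ = (P₂/P₁)^((γ−1)/γ) ⇒ T₂ = 402×(0.137)^0.400 = 182 K; V₂ = 258 L.
ΔU = nCvΔT = 5.74×12.5×(182−402) = -15800 J.
Q = 0 for an adiabatic process, so W = −ΔU = 15800 J.
Work done on the gas = −W_by = -15800 J.

-15800 J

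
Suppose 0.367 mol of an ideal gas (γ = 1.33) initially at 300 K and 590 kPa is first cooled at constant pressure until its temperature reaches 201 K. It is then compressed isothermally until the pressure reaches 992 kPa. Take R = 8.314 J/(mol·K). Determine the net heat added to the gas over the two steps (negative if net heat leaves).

V₁ = nRT₁/P₁ = 0.367×8.314×300/590 = 1.55 L.
Step 1 — Isobaric: P stays 590 kPa; V/T = const ⇒ T₂ = 201 K, V₂ = 1.04 L.
W = PΔV = 590×(1.04−1.55) kPa·L = -302 J.
ΔU = nCvΔT = 0.367×25.2×(201−300) = -915 J.
Q = ΔU + W = nCpΔT = -1220 J.
State after step 1: P = 590 kPa, V = 1.04 L, T = 201 K.
Step 2 — Isothermal: T stays 201 K; PV = const ⇒ V₂ = 0.618 L, P₂ = 992 kPa.
ΔU = 0 (ideal gas, T constant).
W = nRT ln(V₂/V₁) = 0.367×8.314×201×ln(0.595) = -319 J.
Q = ΔU + W = -319 J.
Net over both steps: W = -621 J, Q = -1540 J, ΔU = -915 J.

-1540 J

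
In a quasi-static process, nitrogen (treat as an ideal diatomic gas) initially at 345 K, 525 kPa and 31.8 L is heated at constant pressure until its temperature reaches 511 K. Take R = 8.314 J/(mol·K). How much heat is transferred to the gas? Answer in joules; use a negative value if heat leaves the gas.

28100 J

n = P₁V₁/(RT₁) = 525×31.8/(8.314×345) = 5.82 mol.
Isobaric: P stays 525 kPa; V/T = const ⇒ T₂ = 511 K, V₂ = 47.1 L.
W = PΔV = 525×(47.1−31.8) kPa·L = 8030 J.
ΔU = nCvΔT = 5.82×20.8×(511−345) = 20100 J.
Q = ΔU + W = nCpΔT = 28100 J.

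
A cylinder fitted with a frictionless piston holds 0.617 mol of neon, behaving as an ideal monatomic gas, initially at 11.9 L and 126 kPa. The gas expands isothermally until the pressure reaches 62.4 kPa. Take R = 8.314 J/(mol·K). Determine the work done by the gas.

T₁ = P₁V₁/(nR) = 126×11.9/(0.617×8.314) = 292 K.
Isothermal: T stays 292 K; PV = const ⇒ V₂ = 24.0 L, P₂ = 62.4 kPa.
W = nRT ln(V₂/V₁) = 0.617×8.314×292×ln(2.02) = 1050 J.

1050 J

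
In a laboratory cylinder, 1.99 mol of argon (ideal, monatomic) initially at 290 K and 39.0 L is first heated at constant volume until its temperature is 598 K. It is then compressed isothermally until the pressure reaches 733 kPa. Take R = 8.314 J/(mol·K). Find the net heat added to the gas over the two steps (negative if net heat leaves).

-2850 J

P₁ = nRT₁/V₁ = 1.99×8.314×290/39.0 = 123 kPa.
Step 1 — Isochoric: V stays 39.0 L; P/T = const ⇒ T₂ = 598 K, P₂ = 254 kPa.
W = 0 (no volume change).
ΔU = nCvΔT = 1.99×12.5×(598−290) = 7640 J.
Q = ΔU = 7640 J.
State after step 1: P = 254 kPa, V = 39.0 L, T = 598 K.
Step 2 — Isothermal: T stays 598 K; PV = const ⇒ V₂ = 13.5 L, P₂ = 733 kPa.
ΔU = 0 (ideal gas, T constant).
W = nRT ln(V₂/V₁) = 1.99×8.314×598×ln(0.346) = -10500 J.
Q = ΔU + W = -10500 J.
Net over both steps: W = -10500 J, Q = -2850 J, ΔU = 7640 J.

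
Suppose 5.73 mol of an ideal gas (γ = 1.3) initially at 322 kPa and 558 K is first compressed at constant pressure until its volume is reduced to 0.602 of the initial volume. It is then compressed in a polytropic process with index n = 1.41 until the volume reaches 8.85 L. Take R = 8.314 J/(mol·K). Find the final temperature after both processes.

V₁ = nRT₁/P₁ = 5.73×8.314×558/322 = 82.6 L.
Step 1 — Isobaric: P stays 322 kPa; V/T = const ⇒ T₂ = 336 K, V₂ = 49.7 L.
W = PΔV = 322×(49.7−82.6) kPa·L = -10600 J.
ΔU = nCvΔT = 5.73×27.7×(336−558) = -35300 J.
Q = ΔU + W = nCpΔT = -45800 J.
State after step 1: P = 322 kPa, V = 49.7 L, T = 336 K.
Step 2 — Polytropic n=1.41: T₂ = T₁(V₁/V₂)^(n−1) = 336×(5.62)^0.41 = 682 K; P₂ = P₁(V₁/V₂)^n = 3670 kPa.
W = (P₁V₁−P₂V₂)/(n−1) = (322×49.7−3670×8.85)/0.41 = -40200 J.
ΔU = nCvΔT = 5.73×27.7×(682−336) = 54900 J.
Q = ΔU + W = 14700 J.
Net over both steps: W = -50700 J, Q = -31100 J, ΔU = 19600 J.

682 K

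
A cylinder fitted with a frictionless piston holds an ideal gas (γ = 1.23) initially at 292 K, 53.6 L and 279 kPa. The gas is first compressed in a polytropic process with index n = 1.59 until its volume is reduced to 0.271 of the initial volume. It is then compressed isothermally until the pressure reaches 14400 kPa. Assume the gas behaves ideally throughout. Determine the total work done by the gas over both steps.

n = P₁V₁/(RT₁) = 279×53.6/(8.314×292) = 6.16 mol.
Step 1 — Polytropic n=1.59: T₂ = T₁(V₁/V₂)^(n−1) = 292×(3.69)^0.59 = 631 K; P₂ = P₁(V₁/V₂)^n = 2220 kPa.
W = (P₁V₁−P₂V₂)/(n−1) = (279×53.6−2220×14.5)/0.59 = -29400 J.
ΔU = nCvΔT = 6.16×36.1×(631−292) = 75500 J.
Q = ΔU + W = 46000 J.
State after step 1: P = 2220 kPa, V = 14.5 L, T = 631 K.
Step 2 — Isothermal: T stays 631 K; PV = const ⇒ V₂ = 2.24 L, P₂ = 14400 kPa.
ΔU = 0 (ideal gas, T constant).
W = nRT ln(V₂/V₁) = 6.16×8.314×631×ln(0.154) = -60300 J.
Q = ΔU + W = -60300 J.
Net over both steps: W = -89800 J, Q = -14300 J, ΔU = 75500 J.

-89800 J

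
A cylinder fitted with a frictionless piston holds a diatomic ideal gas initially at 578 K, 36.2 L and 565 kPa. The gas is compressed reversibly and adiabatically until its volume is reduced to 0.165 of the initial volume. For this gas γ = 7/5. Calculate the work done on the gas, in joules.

54000 J

n = P₁V₁/(RT₁) = 565×36.2/(8.314×578) = 4.26 mol.
Adiabatic: TV^(γ−1) = const ⇒ T₂ = 578×(6.06)^0.400 = 1190 K; PV^γ = const ⇒ P₂ = 7040 kPa.
ΔU = nCvΔT = 4.26×20.8×(1190−578) = 54000 J.
Q = 0 for an adiabatic process, so W = −ΔU = -54000 J.
Work done on the gas = −W_by = 54000 J.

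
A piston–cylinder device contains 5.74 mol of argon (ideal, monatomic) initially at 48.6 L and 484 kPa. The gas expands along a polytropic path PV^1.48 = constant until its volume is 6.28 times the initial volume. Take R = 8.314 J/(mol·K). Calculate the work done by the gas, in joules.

28700 J

T₁ = P₁V₁/(nR) = 484×48.6/(5.74×8.314) = 493 K.
Polytropic n=1.48: T₂ = T₁(V₁/V₂)^(n−1) = 493×(0.159)^0.48 = 204 K; P₂ = P₁(V₁/V₂)^n = 31.9 kPa.
W = (P₁V₁−P₂V₂)/(n−1) = (484×48.6−31.9×305)/0.48 = 28700 J.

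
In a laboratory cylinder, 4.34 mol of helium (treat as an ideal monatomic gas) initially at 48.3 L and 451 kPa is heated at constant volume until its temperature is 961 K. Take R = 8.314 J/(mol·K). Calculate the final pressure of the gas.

T₁ = P₁V₁/(nR) = 451×48.3/(4.34×8.314) = 604 K.
Isochoric: V stays 48.3 L; P/T = const ⇒ T₂ = 961 K, P₂ = 718 kPa.

718 kPa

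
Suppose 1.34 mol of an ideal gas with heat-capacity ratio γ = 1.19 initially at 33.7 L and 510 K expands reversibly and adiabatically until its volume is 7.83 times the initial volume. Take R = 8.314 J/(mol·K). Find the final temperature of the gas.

345 K

P₁ = nRT₁/V₁ = 1.34×8.314×510/33.7 = 169 kPa.
Adiabatic: TV^(γ−1) = const ⇒ T₂ = 510×(0.128)^0.190 = 345 K; PV^γ = const ⇒ P₂ = 14.6 kPa.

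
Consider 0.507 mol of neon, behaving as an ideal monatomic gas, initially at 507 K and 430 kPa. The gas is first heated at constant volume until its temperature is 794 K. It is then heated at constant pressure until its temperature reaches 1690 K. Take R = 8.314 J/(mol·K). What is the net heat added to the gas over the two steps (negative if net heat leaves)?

11300 J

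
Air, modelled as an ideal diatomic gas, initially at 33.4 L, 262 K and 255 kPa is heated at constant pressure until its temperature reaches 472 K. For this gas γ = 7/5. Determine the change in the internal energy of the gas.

n = P₁V₁/(RT₁) = 255×33.4/(8.314×262) = 3.91 mol.
Isobaric: P stays 255 kPa; V/T = const ⇒ T₂ = 472 K, V₂ = 60.2 L.
For an ideal gas ΔU = nCvΔT with Cv = (5/2)R = 20.8 J/(mol·K).
ΔU = 3.91×20.8×(472−262) = 17100 J.

17100 J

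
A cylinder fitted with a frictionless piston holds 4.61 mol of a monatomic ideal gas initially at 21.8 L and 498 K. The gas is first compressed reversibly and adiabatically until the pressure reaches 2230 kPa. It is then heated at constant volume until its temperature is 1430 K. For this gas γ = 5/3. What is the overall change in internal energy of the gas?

P₁ = nRT₁/V₁ = 4.61×8.314×498/21.8 = 876 kPa.
Step 1 — Adiabatic: T₂/T₁ = (P₂/P₁)^((γ−1)/γ) ⇒ T₂ = 498×(2.55)^0.400 = 724 K; V₂ = 12.4 L.
ΔU = nCvΔT = 4.61×12.5×(724−498) = 13000 J.
Q = 0 for an adiabatic process, so W = −ΔU = -13000 J.
State after step 1: P = 2230 kPa, V = 12.4 L, T = 724 K.
Step 2 — Isochoric: V stays 12.4 L; P/T = const ⇒ T₂ = 1430 K, P₂ = 4410 kPa.
W = 0 (no volume change).
ΔU = nCvΔT = 4.61×12.5×(1430−724) = 40600 J.
Q = ΔU = 40600 J.
Net over both steps: W = -13000 J, Q = 40600 J, ΔU = 53600 J.

53600 J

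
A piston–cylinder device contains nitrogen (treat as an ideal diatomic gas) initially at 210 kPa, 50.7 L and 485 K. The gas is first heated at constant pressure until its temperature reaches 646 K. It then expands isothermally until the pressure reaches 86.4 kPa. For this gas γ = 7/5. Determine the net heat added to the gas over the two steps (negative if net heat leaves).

25000 J

n = P₁V₁/(RT₁) = 210×50.7/(8.314×485) = 2.64 mol.
Step 1 — Isobaric: P stays 210 kPa; V/T = const ⇒ T₂ = 646 K, V₂ = 67.5 L.
W = PΔV = 210×(67.5−50.7) kPa·L = 3530 J.
ΔU = nCvΔT = 2.64×20.8×(646−485) = 8840 J.
Q = ΔU + W = nCpΔT = 12400 J.
State after step 1: P = 210 kPa, V = 67.5 L, T = 646 K.
Step 2 — Isothermal: T stays 646 K; PV = const ⇒ V₂ = 164 L, P₂ = 86.4 kPa.
ΔU = 0 (ideal gas, T constant).
W = nRT ln(V₂/V₁) = 2.64×8.314×646×ln(2.43) = 12600 J.
Q = ΔU + W = 12600 J.
Net over both steps: W = 16100 J, Q = 25000 J, ΔU = 8840 J.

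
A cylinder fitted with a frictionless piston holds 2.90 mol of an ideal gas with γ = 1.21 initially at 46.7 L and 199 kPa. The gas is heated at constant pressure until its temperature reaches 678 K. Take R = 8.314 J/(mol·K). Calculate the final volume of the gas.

82.1 L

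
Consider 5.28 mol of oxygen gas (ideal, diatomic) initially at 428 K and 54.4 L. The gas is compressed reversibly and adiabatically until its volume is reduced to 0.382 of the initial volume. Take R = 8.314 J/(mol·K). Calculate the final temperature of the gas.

629 K

P₁ = nRT₁/V₁ = 5.28×8.314×428/54.4 = 345 kPa.
Adiabatic: TV^(γ−1) = const ⇒ T₂ = 428×(2.62)^0.400 = 629 K; PV^γ = const ⇒ P₂ = 1330 kPa.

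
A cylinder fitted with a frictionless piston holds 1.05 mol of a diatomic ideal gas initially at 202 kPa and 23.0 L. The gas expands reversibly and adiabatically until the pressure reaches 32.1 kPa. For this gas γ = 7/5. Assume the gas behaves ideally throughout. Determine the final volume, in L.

85.6 L

T₁ = P₁V₁/(nR) = 202×23.0/(1.05×8.314) = 532 K.
Adiabatic: T₂/T₁ = (P₂/P₁)^((γ−1)/γ) ⇒ T₂ = 532×(0.159)^0.286 = 315 K; V₂ = 85.6 L.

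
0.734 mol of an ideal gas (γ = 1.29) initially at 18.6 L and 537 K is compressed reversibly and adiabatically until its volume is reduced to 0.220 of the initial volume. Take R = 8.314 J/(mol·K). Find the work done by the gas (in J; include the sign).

-6230 J

P₁ = nRT₁/V₁ = 0.734×8.314×537/18.6 = 176 kPa.
Adiabatic: TV^(γ−1) = const ⇒ T₂ = 537×(4.55)^0.290 = 833 K; PV^γ = const ⇒ P₂ = 1240 kPa.
ΔU = nCvΔT = 0.734×28.7×(833−537) = 6230 J.
Q = 0 for an adiabatic process, so W = −ΔU = -6230 J.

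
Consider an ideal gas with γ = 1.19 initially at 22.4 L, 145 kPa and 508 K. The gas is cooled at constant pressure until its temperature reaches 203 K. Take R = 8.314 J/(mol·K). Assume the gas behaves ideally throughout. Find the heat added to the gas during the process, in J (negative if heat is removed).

-12200 J

n = P₁V₁/(RT₁) = 145×22.4/(8.314×508) = 0.769 mol.
Isobaric: P stays 145 kPa; V/T = const ⇒ T₂ = 203 K, V₂ = 8.95 L.
W = PΔV = 145×(8.95−22.4) kPa·L = -1950 J.
ΔU = nCvΔT = 0.769×43.8×(203−508) = -10300 J.
Q = ΔU + W = nCpΔT = -12200 J.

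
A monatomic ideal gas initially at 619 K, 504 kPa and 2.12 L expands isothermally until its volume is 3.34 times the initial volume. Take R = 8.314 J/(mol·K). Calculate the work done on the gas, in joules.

-1290 J

n = P₁V₁/(RT₁) = 504×2.12/(8.314×619) = 0.208 mol.
Isothermal: T stays 619 K; PV = const ⇒ V₂ = 7.08 L, P₂ = 151 kPa.
W = nRT ln(V₂/V₁) = 0.208×8.314×619×ln(3.34) = 1290 J.
Work done on the gas = −W_by = -1290 J.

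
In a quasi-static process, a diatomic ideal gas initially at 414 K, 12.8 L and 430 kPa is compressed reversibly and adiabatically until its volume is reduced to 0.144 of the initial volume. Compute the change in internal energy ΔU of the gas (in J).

16100 J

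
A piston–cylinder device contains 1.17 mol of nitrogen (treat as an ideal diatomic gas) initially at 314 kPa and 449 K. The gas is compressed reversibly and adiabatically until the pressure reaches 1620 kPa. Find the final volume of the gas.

V₁ = nRT₁/P₁ = 1.17×8.314×449/314 = 13.9 L.
Adiabatic: T₂/T₁ = (P₂/P₁)^((γ−1)/γ) ⇒ T₂ = 449×(5.16)^0.286 = 718 K; V₂ = 4.31 L.

4.31 L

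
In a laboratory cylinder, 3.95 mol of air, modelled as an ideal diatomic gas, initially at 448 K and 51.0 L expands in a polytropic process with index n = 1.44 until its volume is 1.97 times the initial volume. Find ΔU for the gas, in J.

-9490 J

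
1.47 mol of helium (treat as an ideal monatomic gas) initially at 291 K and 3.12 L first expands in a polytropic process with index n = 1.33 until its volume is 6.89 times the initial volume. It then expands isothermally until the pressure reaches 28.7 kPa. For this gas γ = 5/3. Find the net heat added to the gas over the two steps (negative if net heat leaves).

P₁ = nRT₁/V₁ = 1.47×8.314×291/3.12 = 1140 kPa.
Step 1 — Polytropic n=1.33: T₂ = T₁(V₁/V₂)^(n−1) = 291×(0.145)^0.33 = 154 K; P₂ = P₁(V₁/V₂)^n = 87.5 kPa.
W = (P₁V₁−P₂V₂)/(n−1) = (1140×3.12−87.5×21.5)/0.33 = 5080 J.
ΔU = nCvΔT = 1.47×12.5×(154−291) = -2510 J.
Q = ΔU + W = 2560 J.
State after step 1: P = 87.5 kPa, V = 21.5 L, T = 154 K.
Step 2 — Isothermal: T stays 154 K; PV = const ⇒ V₂ = 65.5 L, P₂ = 28.7 kPa.
ΔU = 0 (ideal gas, T constant).
W = nRT ln(V₂/V₁) = 1.47×8.314×154×ln(3.05) = 2100 J.
Q = ΔU + W = 2100 J.
Net over both steps: W = 7170 J, Q = 4660 J, ΔU = -2510 J.

4660 J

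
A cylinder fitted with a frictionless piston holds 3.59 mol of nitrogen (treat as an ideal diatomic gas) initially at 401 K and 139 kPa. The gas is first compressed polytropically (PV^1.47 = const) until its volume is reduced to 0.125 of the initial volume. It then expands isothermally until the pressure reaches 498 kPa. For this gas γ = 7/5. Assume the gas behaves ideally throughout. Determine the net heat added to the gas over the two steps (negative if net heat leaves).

64000 J

V₁ = nRT₁/P₁ = 3.59×8.314×401/139 = 86.1 L.
Step 1 — Polytropic n=1.47: T₂ = T₁(V₁/V₂)^(n−1) = 401×(8.00)^0.47 = 1070 K; P₂ = P₁(V₁/V₂)^n = 2950 kPa.
W = (P₁V₁−P₂V₂)/(n−1) = (139×86.1−2950×10.8)/0.47 = -42200 J.
ΔU = nCvΔT = 3.59×20.8×(1070−401) = 49600 J.
Q = ΔU + W = 7390 J.
State after step 1: P = 2950 kPa, V = 10.8 L, T = 1070 K.
Step 2 — Isothermal: T stays 1070 K; PV = const ⇒ V₂ = 63.9 L, P₂ = 498 kPa.
ΔU = 0 (ideal gas, T constant).
W = nRT ln(V₂/V₁) = 3.59×8.314×1070×ln(5.93) = 56600 J.
Q = ΔU + W = 56600 J.
Net over both steps: W = 14400 J, Q = 64000 J, ΔU = 49600 J.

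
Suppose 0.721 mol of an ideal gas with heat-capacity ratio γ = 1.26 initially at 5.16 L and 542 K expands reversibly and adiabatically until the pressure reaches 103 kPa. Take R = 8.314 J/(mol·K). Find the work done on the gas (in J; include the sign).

-3900 J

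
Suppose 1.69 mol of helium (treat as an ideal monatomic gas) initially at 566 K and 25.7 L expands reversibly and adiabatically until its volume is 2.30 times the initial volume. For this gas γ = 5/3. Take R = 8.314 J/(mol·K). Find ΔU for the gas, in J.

P₁ = nRT₁/V₁ = 1.69×8.314×566/25.7 = 309 kPa.
Adiabatic: TV^(γ−1) = const ⇒ T₂ = 566×(0.435)^0.667 = 325 K; PV^γ = const ⇒ P₂ = 77.2 kPa.
For an ideal gas ΔU = nCvΔT with Cv = (3/2)R = 12.5 J/(mol·K).
ΔU = 1.69×12.5×(325−566) = -5080 J.

-5080 J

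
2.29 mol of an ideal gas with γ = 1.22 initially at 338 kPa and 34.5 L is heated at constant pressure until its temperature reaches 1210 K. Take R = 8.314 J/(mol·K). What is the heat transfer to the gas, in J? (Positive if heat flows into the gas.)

63100 J

T₁ = P₁V₁/(nR) = 338×34.5/(2.29×8.314) = 612 K.
Isobaric: P stays 338 kPa; V/T = const ⇒ T₂ = 1210 K, V₂ = 68.2 L.
W = PΔV = 338×(68.2−34.5) kPa·L = 11400 J.
ΔU = nCvΔT = 2.29×37.8×(1210−612) = 51700 J.
Q = ΔU + W = nCpΔT = 63100 J.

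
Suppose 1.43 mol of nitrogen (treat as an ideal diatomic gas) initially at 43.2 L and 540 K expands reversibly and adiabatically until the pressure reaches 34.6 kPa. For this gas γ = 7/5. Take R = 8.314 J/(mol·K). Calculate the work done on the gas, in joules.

-5470 J

P₁ = nRT₁/V₁ = 1.43×8.314×540/43.2 = 149 kPa.
Adiabatic: T₂/T₁ = (P₂/P₁)^((γ−1)/γ) ⇒ T₂ = 540×(0.233)^0.286 = 356 K; V₂ = 122 L.
ΔU = nCvΔT = 1.43×20.8×(356−540) = -5470 J.
Q = 0 for an adiabatic process, so W = −ΔU = 5470 J.
Work done on the gas = −W_by = -5470 J.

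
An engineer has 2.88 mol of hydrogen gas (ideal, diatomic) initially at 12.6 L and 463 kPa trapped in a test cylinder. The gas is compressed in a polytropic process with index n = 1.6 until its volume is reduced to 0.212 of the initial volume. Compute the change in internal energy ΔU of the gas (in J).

22400 J

T₁ = P₁V₁/(nR) = 463×12.6/(2.88×8.314) = 244 K.
Polytropic n=1.6: T₂ = T₁(V₁/V₂)^(n−1) = 244×(4.72)^0.60 = 618 K; P₂ = P₁(V₁/V₂)^n = 5540 kPa.
For an ideal gas ΔU = nCvΔT with Cv = (5/2)R = 20.8 J/(mol·K).
ΔU = 2.88×20.8×(618−244) = 22400 J.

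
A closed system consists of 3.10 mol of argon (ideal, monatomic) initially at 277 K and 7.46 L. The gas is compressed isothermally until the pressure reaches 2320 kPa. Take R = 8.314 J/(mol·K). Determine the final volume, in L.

P₁ = nRT₁/V₁ = 3.10×8.314×277/7.46 = 957 kPa.
Isothermal: T stays 277 K; PV = const ⇒ V₂ = 3.08 L, P₂ = 2320 kPa.

3.08 L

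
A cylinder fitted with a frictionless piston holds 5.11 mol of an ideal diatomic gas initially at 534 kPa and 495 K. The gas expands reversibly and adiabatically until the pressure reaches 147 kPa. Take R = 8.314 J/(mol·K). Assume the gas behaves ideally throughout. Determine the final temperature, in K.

342 K

V₁ = nRT₁/P₁ = 5.11×8.314×495/534 = 39.4 L.
Adiabatic: T₂/T₁ = (P₂/P₁)^((γ−1)/γ) ⇒ T₂ = 495×(0.275)^0.286 = 342 K; V₂ = 99.0 L.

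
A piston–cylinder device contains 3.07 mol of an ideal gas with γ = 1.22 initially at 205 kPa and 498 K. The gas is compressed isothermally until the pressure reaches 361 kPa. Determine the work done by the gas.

-7190 J

V₁ = nRT₁/P₁ = 3.07×8.314×498/205 = 62.0 L.
Isothermal: T stays 498 K; PV = const ⇒ V₂ = 35.2 L, P₂ = 361 kPa.
W = nRT ln(V₂/V₁) = 3.07×8.314×498×ln(0.568) = -7190 J.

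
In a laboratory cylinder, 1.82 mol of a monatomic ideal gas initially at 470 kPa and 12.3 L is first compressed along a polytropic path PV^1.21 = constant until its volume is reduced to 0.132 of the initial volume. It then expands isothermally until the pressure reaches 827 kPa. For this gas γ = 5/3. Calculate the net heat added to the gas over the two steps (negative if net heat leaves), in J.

6680 J

T₁ = P₁V₁/(nR) = 470×12.3/(1.82×8.314) = 382 K.
Step 1 — Polytropic n=1.21: T₂ = T₁(V₁/V₂)^(n−1) = 382×(7.58)^0.21 = 585 K; P₂ = P₁(V₁/V₂)^n = 5450 kPa.
W = (P₁V₁−P₂V₂)/(n−1) = (470×12.3−5450×1.62)/0.21 = -14600 J.
ΔU = nCvΔT = 1.82×12.5×(585−382) = 4600 J.
Q = ΔU + W = -9990 J.
State after step 1: P = 5450 kPa, V = 1.62 L, T = 585 K.
Step 2 — Isothermal: T stays 585 K; PV = const ⇒ V₂ = 10.7 L, P₂ = 827 kPa.
ΔU = 0 (ideal gas, T constant).
W = nRT ln(V₂/V₁) = 1.82×8.314×585×ln(6.59) = 16700 J.
Q = ΔU + W = 16700 J.
Net over both steps: W = 2080 J, Q = 6680 J, ΔU = 4600 J.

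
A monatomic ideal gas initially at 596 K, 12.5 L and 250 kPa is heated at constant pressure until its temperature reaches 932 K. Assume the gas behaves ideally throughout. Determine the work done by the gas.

n = P₁V₁/(RT₁) = 250×12.5/(8.314×596) = 0.631 mol.
Isobaric: P stays 250 kPa; V/T = const ⇒ T₂ = 932 K, V₂ = 19.5 L.
W = PΔV = 250×(19.5−12.5) kPa·L = 1760 J.

1760 J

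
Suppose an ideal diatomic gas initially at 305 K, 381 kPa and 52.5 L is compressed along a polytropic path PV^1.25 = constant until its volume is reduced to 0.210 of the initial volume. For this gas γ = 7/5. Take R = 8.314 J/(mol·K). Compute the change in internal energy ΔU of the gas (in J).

n = P₁V₁/(RT₁) = 381×52.5/(8.314×305) = 7.89 mol.
Polytropic n=1.25: T₂ = T₁(V₁/V₂)^(n−1) = 305×(4.76)^0.25 = 451 K; P₂ = P₁(V₁/V₂)^n = 2680 kPa.
For an ideal gas ΔU = nCvΔT with Cv = (5/2)R = 20.8 J/(mol·K).
ΔU = 7.89×20.8×(451−305) = 23900 J.

23900 J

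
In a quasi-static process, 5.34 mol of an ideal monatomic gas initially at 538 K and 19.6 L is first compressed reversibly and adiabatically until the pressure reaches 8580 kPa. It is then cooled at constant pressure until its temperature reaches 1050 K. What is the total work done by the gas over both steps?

P₁ = nRT₁/V₁ = 5.34×8.314×538/19.6 = 1220 kPa.
Step 1 — Adiabatic: T₂/T₁ = (P₂/P₁)^((γ−1)/γ) ⇒ T₂ = 538×(7.04)^0.400 = 1170 K; V₂ = 6.08 L.
ΔU = nCvΔT = 5.34×12.5×(1170−538) = 42400 J.
Q = 0 for an adiabatic process, so W = −ΔU = -42400 J.
State after step 1: P = 8580 kPa, V = 6.08 L, T = 1170 K.
Step 2 — Isobaric: P stays 8580 kPa; V/T = const ⇒ T₂ = 1050 K, V₂ = 5.43 L.
W = PΔV = 8580×(5.43−6.08) kPa·L = -5520 J.
ΔU = nCvΔT = 5.34×12.5×(1050−1170) = -8290 J.
Q = ΔU + W = nCpΔT = -13800 J.
Net over both steps: W = -47900 J, Q = -13800 J, ΔU = 34100 J.

-47900 J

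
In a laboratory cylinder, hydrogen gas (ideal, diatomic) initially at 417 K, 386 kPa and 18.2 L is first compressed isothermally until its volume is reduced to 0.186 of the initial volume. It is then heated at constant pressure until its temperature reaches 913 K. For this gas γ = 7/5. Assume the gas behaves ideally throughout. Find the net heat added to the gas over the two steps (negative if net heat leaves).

n = P₁V₁/(RT₁) = 386×18.2/(8.314×417) = 2.03 mol.
Step 1 — Isothermal: T stays 417 K; PV = const ⇒ V₂ = 3.39 L, P₂ = 2080 kPa.
ΔU = 0 (ideal gas, T constant).
W = nRT ln(V₂/V₁) = 2.03×8.314×417×ln(0.186) = -11800 J.
Q = ΔU + W = -11800 J.
State after step 1: P = 2080 kPa, V = 3.39 L, T = 417 K.
Step 2 — Isobaric: P stays 2080 kPa; V/T = const ⇒ T₂ = 913 K, V₂ = 7.41 L.
W = PΔV = 2080×(7.41−3.39) kPa·L = 8360 J.
ΔU = nCvΔT = 2.03×20.8×(913−417) = 20900 J.
Q = ΔU + W = nCpΔT = 29200 J.
Net over both steps: W = -3460 J, Q = 17400 J, ΔU = 20900 J.

17400 J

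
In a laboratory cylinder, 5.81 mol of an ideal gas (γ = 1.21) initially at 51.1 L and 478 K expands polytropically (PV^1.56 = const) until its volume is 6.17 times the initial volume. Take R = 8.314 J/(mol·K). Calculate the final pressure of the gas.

26.4 kPa

P₁ = nRT₁/V₁ = 5.81×8.314×478/51.1 = 452 kPa.
Polytropic n=1.56: T₂ = T₁(V₁/V₂)^(n−1) = 478×(0.162)^0.56 = 173 K; P₂ = P₁(V₁/V₂)^n = 26.4 kPa.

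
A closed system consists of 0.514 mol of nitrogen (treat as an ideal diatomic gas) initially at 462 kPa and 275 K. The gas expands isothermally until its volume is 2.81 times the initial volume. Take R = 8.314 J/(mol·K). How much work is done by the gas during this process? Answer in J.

1210 J

V₁ = nRT₁/P₁ = 0.514×8.314×275/462 = 2.54 L.
Isothermal: T stays 275 K; PV = const ⇒ V₂ = 7.15 L, P₂ = 164 kPa.
W = nRT ln(V₂/V₁) = 0.514×8.314×275×ln(2.81) = 1210 J.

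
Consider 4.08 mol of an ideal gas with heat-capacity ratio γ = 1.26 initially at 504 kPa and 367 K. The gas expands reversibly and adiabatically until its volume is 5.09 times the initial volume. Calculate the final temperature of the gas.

240 K

V₁ = nRT₁/P₁ = 4.08×8.314×367/504 = 24.7 L.
Adiabatic: TV^(γ−1) = const ⇒ T₂ = 367×(0.196)^0.260 = 240 K; PV^γ = const ⇒ P₂ = 64.9 kPa.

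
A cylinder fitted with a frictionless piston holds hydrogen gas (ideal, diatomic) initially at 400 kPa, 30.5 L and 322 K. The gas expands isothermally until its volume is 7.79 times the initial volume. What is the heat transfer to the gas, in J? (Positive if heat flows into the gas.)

25000 J

n = P₁V₁/(RT₁) = 400×30.5/(8.314×322) = 4.56 mol.
Isothermal: T stays 322 K; PV = const ⇒ V₂ = 238 L, P₂ = 51.3 kPa.
ΔU = 0 (ideal gas, T constant).
W = nRT ln(V₂/V₁) = 4.56×8.314×322×ln(7.79) = 25000 J.
Q = ΔU + W = 25000 J.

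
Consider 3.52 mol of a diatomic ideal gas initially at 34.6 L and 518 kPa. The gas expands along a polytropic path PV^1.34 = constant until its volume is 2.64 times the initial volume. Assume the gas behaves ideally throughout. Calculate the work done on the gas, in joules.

-14800 J

T₁ = P₁V₁/(nR) = 518×34.6/(3.52×8.314) = 612 K.
Polytropic n=1.34: T₂ = T₁(V₁/V₂)^(n−1) = 612×(0.379)^0.34 = 440 K; P₂ = P₁(V₁/V₂)^n = 141 kPa.
W = (P₁V₁−P₂V₂)/(n−1) = (518×34.6−141×91.3)/0.34 = 14800 J.
Work done on the gas = −W_by = -14800 J.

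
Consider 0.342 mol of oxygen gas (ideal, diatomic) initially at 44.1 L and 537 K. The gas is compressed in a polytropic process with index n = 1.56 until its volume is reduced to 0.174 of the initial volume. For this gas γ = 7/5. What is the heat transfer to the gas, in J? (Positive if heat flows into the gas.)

P₁ = nRT₁/V₁ = 0.342×8.314×537/44.1 = 34.6 kPa.
Polytropic n=1.56: T₂ = T₁(V₁/V₂)^(n−1) = 537×(5.75)^0.56 = 1430 K; P₂ = P₁(V₁/V₂)^n = 530 kPa.
W = (P₁V₁−P₂V₂)/(n−1) = (34.6×44.1−530×7.67)/0.56 = -4530 J.
ΔU = nCvΔT = 0.342×20.8×(1430−537) = 6350 J.
Q = ΔU + W = 1810 J.

1810 J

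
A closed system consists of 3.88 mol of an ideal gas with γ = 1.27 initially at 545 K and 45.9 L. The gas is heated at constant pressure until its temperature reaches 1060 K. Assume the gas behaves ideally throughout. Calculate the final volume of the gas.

P₁ = nRT₁/V₁ = 3.88×8.314×545/45.9 = 383 kPa.
Isobaric: P stays 383 kPa; V/T = const ⇒ T₂ = 1060 K, V₂ = 89.3 L.

89.3 L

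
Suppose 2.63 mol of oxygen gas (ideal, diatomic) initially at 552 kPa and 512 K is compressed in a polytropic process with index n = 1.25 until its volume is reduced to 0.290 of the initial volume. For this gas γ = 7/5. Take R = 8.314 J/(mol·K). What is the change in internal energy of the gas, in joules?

V₁ = nRT₁/P₁ = 2.63×8.314×512/552 = 20.3 L.
Polytropic n=1.25: T₂ = T₁(V₁/V₂)^(n−1) = 512×(3.45)^0.25 = 698 K; P₂ = P₁(V₁/V₂)^n = 2590 kPa.
For an ideal gas ΔU = nCvΔT with Cv = (5/2)R = 20.8 J/(mol·K).
ΔU = 2.63×20.8×(698−512) = 10200 J.

10200 J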